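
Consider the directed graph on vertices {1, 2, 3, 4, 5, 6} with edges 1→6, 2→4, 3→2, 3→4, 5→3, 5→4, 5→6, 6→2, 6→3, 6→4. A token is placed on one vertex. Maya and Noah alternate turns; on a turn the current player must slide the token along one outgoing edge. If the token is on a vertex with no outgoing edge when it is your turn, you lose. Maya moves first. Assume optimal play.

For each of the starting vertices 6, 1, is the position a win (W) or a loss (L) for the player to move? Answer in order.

Work bottom-up. With no move the player to move loses. Otherwise the position is W if at least one move leads to an L position for the opponent, and L if every move leads to a W.
Every edge goes from a vertex to one that appears earlier in the order 4, 2, 3, 6, 5, 1, so processing vertices in that order labels each vertex after all of its successors.
4: no outgoing edge → L
2: W (go to 4, an L position)
3: W (go to 4, an L position)
6: W (go to 4, an L position)
5: W (go to 4, an L position)
1: L (sole option 6(W) is W)

6: W, 1: L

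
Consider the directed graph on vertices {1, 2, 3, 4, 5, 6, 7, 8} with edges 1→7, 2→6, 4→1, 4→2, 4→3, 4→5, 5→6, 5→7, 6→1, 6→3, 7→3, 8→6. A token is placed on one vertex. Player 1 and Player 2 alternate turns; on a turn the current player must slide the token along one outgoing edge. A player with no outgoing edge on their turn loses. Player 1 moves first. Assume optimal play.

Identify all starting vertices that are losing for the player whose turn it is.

Classify positions by backward induction: terminal positions (no move available) are L. From any other position, the mover wins iff some move reaches an L.
Every edge goes from a vertex to one that appears earlier in the order 3, 7, 1, 6, 5, 8, 2, 4, so processing vertices in that order labels each vertex after all of its successors.
3: no outgoing edge → L
7: →3(L), so W
1: →7(W) only, which is W, so L
6: →1(L), so W
5: →6(W), 7(W) — all W, so L
8: →6(W) only, which is W, so L
2: →6(W) only, which is W, so L
4: →2(L), so W
Reading off the rows marked L gives the requested list; there are 5 such vertices.

1, 2, 3, 5, 8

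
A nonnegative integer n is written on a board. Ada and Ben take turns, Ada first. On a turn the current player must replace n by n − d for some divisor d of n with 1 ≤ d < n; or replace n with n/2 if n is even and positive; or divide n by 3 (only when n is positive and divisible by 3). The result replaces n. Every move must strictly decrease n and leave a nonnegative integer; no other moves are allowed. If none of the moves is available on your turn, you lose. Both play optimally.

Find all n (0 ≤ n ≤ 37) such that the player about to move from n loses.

0, 1, 4, 7, 9, 11, 13, 15, 17, 19, 23, 25, 28, 31, 36

Build the W/L table. Terminal = L. A non-terminal position is W if it has a move to some L; otherwise it is L.
n=0: no move → L
n=1: no move → L
n=2: →1(L), so W
n=3: →1(L), so W
n=4: →2(W), 3(W) — all W, so L
n=5: →4(L), so W
n=6: →4(L), so W
n=7: →6(W) only, which is W, so L
n=8: →4(L), so W
n=9: →3(W), 6(W), 8(W) — all W, so L
n=10: →9(L), so W
n=11: →10(W) only, which is W, so L
n=12: →4(L), so W
n=13: →12(W) only, which is W, so L
n=14: →7(L), so W
n=15: →5(W), 10(W), 12(W), 14(W) — all W, so L
n=16: →15(L), so W
n=17: →16(W) only, which is W, so L
n=18: →9(L), so W
n=19: →18(W) only, which is W, so L
n=20: →15(L), so W
n=21: →7(L), so W
n=22: →11(L), so W
n=23: →22(W) only, which is W, so L
n=24: →23(L), so W
n=25: →20(W), 24(W) — all W, so L
n=26: →13(L), so W
n=27: →9(L), so W
n=28: →14(W), 21(W), 24(W), 26(W), 27(W) — all W, so L
n=29: →28(L), so W
n=30: →15(L), so W
n=31: →30(W) only, which is W, so L
n=32: →28(L), so W
n=33: →11(L), so W
n=34: →17(L), so W
n=35: →28(L), so W
n=36: →12(W), 18(W), 24(W), 27(W), 30(W), 32(W), 33(W), 34(W), 35(W) — all W, so L
n=37: →36(L), so W
Reading off the rows marked L gives the requested list; there are 15 such values of n.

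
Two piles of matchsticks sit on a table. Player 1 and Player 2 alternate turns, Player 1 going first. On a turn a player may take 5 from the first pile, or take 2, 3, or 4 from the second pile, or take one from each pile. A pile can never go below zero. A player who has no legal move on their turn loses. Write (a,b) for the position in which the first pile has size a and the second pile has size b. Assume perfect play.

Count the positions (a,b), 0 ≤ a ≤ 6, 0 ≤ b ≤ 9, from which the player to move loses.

Use the standard recursion: the mover loses at a terminal position; elsewhere, the mover wins exactly when some move hands the opponent an L position.
Every move lowers a or b (never raises either), so fill the grid row by row in increasing a, and left to right within a row: each cell's successors are then already labelled.
      b=0  b=1  b=2  b=3  b=4  b=5  b=6  b=7  b=8  b=9
a=0:    L    L    W    W    W    W    L    L    W    W
a=1:    L    W    W    W    W    L    L    W    W    W
a=2:    L    W    W    W    W    L    W    W    W    W
a=3:    L    W    W    W    W    L    W    W    W    W
a=4:    L    W    W    W    W    L    W    W    W    W
a=5:    W    W    L    L    W    W    W    W    L    L
a=6:    W    L    L    W    W    W    W    L    L    W
Cells with no legal move (terminal, hence L): (0,0), (0,1), (1,0), (2,0), (3,0), (4,0).
The remaining L cells, each justified by listing all of its moves:
(0,6): →(0,4)(W), (0,3)(W), (0,2)(W) — all W, so L
(0,7): →(0,5)(W), (0,4)(W), (0,3)(W) — all W, so L
(1,5): →(1,3)(W), (1,2)(W), (1,1)(W), (0,4)(W) — all W, so L
(1,6): →(1,4)(W), (1,3)(W), (1,2)(W), (0,5)(W) — all W, so L
(2,5): →(2,3)(W), (2,2)(W), (2,1)(W), (1,4)(W) — all W, so L
(3,5): →(3,3)(W), (3,2)(W), (3,1)(W), (2,4)(W) — all W, so L
(4,5): →(4,3)(W), (4,2)(W), (4,1)(W), (3,4)(W) — all W, so L
(5,2): →(0,2)(W), (5,0)(W), (4,1)(W) — all W, so L
(5,3): →(0,3)(W), (5,1)(W), (5,0)(W), (4,2)(W) — all W, so L
(5,8): →(0,8)(W), (5,6)(W), (5,5)(W), (5,4)(W), (4,7)(W) — all W, so L
(5,9): →(0,9)(W), (5,7)(W), (5,6)(W), (5,5)(W), (4,8)(W) — all W, so L
(6,1): →(1,1)(W), (5,0)(W) — all W, so L
(6,2): →(1,2)(W), (6,0)(W), (5,1)(W) — all W, so L
(6,7): →(1,7)(W), (6,5)(W), (6,4)(W), (6,3)(W), (5,6)(W) — all W, so L
(6,8): →(1,8)(W), (6,6)(W), (6,5)(W), (6,4)(W), (5,7)(W) — all W, so L
Every other cell has at least one move into one of the L cells above, so it is W.
L cells per row: a=0: 4, a=1: 3, a=2: 2, a=3: 2, a=4: 2, a=5: 4, a=6: 4; total 21.

21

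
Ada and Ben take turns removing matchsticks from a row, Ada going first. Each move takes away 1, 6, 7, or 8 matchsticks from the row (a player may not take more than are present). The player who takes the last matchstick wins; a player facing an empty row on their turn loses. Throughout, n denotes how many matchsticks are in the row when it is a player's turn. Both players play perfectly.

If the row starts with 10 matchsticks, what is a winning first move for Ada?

Use the standard recursion: the mover loses at a terminal position; elsewhere, the mover wins exactly when some move hands the opponent an L position.
n=0: no move → L
n=1: can move to 0, which is L ⇒ W
n=2: the only move is to 1(W), a W ⇒ L
n=3: can move to 2, which is L ⇒ W
n=4: the only move is to 3(W), a W ⇒ L
n=5: can move to 4, which is L ⇒ W
n=6: can move to 0, which is L ⇒ W
n=7: can move to 0, which is L ⇒ W
n=8: can move to 2, which is L ⇒ W
n=9: can move to 2, which is L ⇒ W
n=10: can move to 4, which is L ⇒ W
From 10, the L positions reachable in one move are: 4, 2. Any move reaching one of these is winning.

Remove 6, leaving 4.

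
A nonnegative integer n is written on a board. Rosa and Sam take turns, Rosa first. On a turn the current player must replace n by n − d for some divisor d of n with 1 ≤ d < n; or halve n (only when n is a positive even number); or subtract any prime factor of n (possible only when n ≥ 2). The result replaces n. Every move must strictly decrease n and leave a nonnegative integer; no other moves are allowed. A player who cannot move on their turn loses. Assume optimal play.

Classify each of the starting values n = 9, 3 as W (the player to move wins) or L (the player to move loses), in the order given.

Use the standard recursion: the mover loses at a terminal position; elsewhere, the mover wins exactly when some move hands the opponent an L position.
n=0: no move → L
n=1: no move → L
n=2: reaches L-position 0 → W
n=3: reaches L-position 0 → W
n=4: only reaches 2(W), 3(W), all W → L
n=5: reaches L-position 0 → W
n=6: reaches L-position 4 → W
n=7: reaches L-position 0 → W
n=8: reaches L-position 4 → W
n=9: only reaches 6(W), 8(W), all W → L

9: L, 3: W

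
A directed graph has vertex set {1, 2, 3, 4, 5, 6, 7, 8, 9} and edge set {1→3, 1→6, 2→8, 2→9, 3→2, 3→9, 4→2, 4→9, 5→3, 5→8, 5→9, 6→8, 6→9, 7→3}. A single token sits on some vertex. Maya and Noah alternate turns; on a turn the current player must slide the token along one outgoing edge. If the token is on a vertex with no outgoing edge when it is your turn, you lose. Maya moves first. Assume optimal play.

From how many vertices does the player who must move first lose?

Compute win/loss labels from the base case upward. A position with no move is L. Any other position is W if it can reach an L in one move, else L.
Every edge goes from a vertex to one that appears earlier in the order 8, 9, 2, 4, 3, 6, 7, 5, 1, so processing vertices in that order labels each vertex after all of its successors.
8: no outgoing edge → L
9: no outgoing edge → L
2: W (go to 9, an L position)
4: W (go to 9, an L position)
3: W (go to 9, an L position)
6: W (go to 9, an L position)
7: L (sole option 3(W) is W)
5: W (go to 9, an L position)
1: L (options 6(W), 3(W) are all W)
The L vertices are 1, 7, 8, 9; that is 4 in all.

4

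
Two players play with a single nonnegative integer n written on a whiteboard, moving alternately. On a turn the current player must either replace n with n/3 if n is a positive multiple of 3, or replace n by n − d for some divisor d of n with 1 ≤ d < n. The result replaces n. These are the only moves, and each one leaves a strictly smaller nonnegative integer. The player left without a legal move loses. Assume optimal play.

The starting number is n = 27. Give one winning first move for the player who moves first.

Move to 9.

Build the W/L table. Terminal = L. A non-terminal position is W if it has a move to some L; otherwise it is L.
n=0: no move → L
n=1: no move → L
n=2: →1(L), so W
n=3: →1(L), so W
n=4: →2(W), 3(W) — all W, so L
n=5: →4(L), so W
n=6: →4(L), so W
n=7: →6(W) only, which is W, so L
n=8: →4(L), so W
n=9: →3(W), 6(W), 8(W) — all W, so L
n=10: →9(L), so W
n=11: →10(W) only, which is W, so L
n=12: →4(L), so W
n=13: →12(W) only, which is W, so L
n=14: →7(L), so W
n=15: →5(W), 10(W), 12(W), 14(W) — all W, so L
n=16: →15(L), so W
n=17: →16(W) only, which is W, so L
n=18: →9(L), so W
n=19: →18(W) only, which is W, so L
n=20: →15(L), so W
n=21: →7(L), so W
n=22: →11(L), so W
n=23: →22(W) only, which is W, so L
n=24: →23(L), so W
n=25: →20(W), 24(W) — all W, so L
n=26: →13(L), so W
n=27: →9(L), so W
From 27, the L positions reachable in one move are: 9.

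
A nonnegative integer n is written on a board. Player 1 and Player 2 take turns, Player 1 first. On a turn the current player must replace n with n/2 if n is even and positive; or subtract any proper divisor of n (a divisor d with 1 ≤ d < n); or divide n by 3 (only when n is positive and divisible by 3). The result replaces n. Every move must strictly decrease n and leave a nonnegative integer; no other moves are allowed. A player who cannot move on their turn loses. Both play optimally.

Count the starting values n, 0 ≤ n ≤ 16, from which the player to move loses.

Label each position W (a win for the player to move) or L (a loss). A position with no legal move is L; any other position is W exactly when some move reaches an L, and L when every move reaches a W.
n=0: no move → L
n=1: no move → L
n=2: reaches L-position 1 → W
n=3: reaches L-position 1 → W
n=4: only reaches 2(W), 3(W), all W → L
n=5: reaches L-position 4 → W
n=6: reaches L-position 4 → W
n=7: only reaches 6(W), which is W → L
n=8: reaches L-position 4 → W
n=9: only reaches 3(W), 6(W), 8(W), all W → L
n=10: reaches L-position 9 → W
n=11: only reaches 10(W), which is W → L
n=12: reaches L-position 4 → W
n=13: only reaches 12(W), which is W → L
n=14: reaches L-position 7 → W
n=15: only reaches 5(W), 10(W), 12(W), 14(W), all W → L
n=16: reaches L-position 15 → W
L entries with 0 ≤ n ≤ 16: n = 0, 1, 4, 7, 9, 11, 13, 15; that makes 8.

8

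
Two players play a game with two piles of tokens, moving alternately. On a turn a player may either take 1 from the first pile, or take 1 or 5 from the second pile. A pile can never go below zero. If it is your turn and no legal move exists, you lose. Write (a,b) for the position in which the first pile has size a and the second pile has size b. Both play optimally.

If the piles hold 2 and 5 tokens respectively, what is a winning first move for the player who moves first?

Move to (1,5).

Classify positions by backward induction: terminal positions (no move available) are L. From any other position, the mover wins iff some move reaches an L.
No move ever increases a pile, so every position that can arise here has a ≤ 2 and b ≤ 5; it is enough to label the cells with 0 ≤ a ≤ 2 and 0 ≤ b ≤ 5.
Every move lowers a or b (never raises either), so fill the grid row by row in increasing a, and left to right within a row: each cell's successors are then already labelled.
      b=0  b=1  b=2  b=3  b=4  b=5
a=0:    L    W    L    W    L    W
a=1:    W    L    W    L    W    L
a=2:    L    W    L    W    L    W
Cells with no legal move (terminal, hence L): (0,0).
The remaining L cells, each justified by listing all of its moves:
(0,2): →(0,1)(W) only, which is W, so L
(0,4): →(0,3)(W) only, which is W, so L
(1,1): →(0,1)(W), (1,0)(W) — all W, so L
(1,3): →(0,3)(W), (1,2)(W) — all W, so L
(1,5): →(0,5)(W), (1,4)(W), (1,0)(W) — all W, so L
(2,0): →(1,0)(W) only, which is W, so L
(2,2): →(1,2)(W), (2,1)(W) — all W, so L
(2,4): →(1,4)(W), (2,3)(W) — all W, so L
Every other cell has at least one move into one of the L cells above, so it is W.
From (2,5), the L positions reachable in one move are: (1,5), (2,4), (2,0). Any move reaching one of these is winning.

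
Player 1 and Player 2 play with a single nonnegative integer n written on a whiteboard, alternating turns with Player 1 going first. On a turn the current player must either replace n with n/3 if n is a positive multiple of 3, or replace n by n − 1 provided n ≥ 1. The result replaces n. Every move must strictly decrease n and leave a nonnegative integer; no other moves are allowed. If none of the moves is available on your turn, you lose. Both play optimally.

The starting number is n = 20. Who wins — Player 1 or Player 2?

Positions with no move are L. A position that does have a move is losing for the player to move precisely when every available move leads to a winning position for the opponent. Fill in the labels:
n=0: no move → L
n=1: reaches L-position 0 → W
n=2: only reaches 1(W), which is W → L
n=3: reaches L-position 2 → W
n=4: only reaches 3(W), which is W → L
n=5: reaches L-position 4 → W
n=6: reaches L-position 2 → W
n=7: only reaches 6(W), which is W → L
n=8: reaches L-position 7 → W
n=9: only reaches 3(W), 8(W), all W → L
n=10: reaches L-position 9 → W
n=11: only reaches 10(W), which is W → L
n=12: reaches L-position 4 → W
n=13: only reaches 12(W), which is W → L
n=14: reaches L-position 13 → W
n=15: only reaches 5(W), 14(W), all W → L
n=16: reaches L-position 15 → W
n=17: only reaches 16(W), which is W → L
n=18: reaches L-position 17 → W
n=19: only reaches 18(W), which is W → L
n=20: reaches L-position 19 → W
The starting position 20 is W: Player 1 should move to 19, handing over an L position.

Player 1 wins.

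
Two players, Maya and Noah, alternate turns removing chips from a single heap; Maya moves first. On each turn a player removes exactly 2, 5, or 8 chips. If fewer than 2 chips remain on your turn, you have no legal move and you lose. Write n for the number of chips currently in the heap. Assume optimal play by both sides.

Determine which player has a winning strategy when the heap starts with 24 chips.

Label each position W (a win for the player to move) or L (a loss). A position with no legal move is L; any other position is W exactly when some move reaches an L, and L when every move reaches a W.
n=0: no move → L
n=1: no move → L
n=2: →0(L), so W
n=3: →1(L), so W
n=4: →2(W) only, which is W, so L
n=5: →0(L), so W
n=6: →4(L), so W
n=7: →5(W), 2(W) — all W, so L
n=8: →0(L), so W
n=9: →7(L), so W
n=10: →8(W), 5(W), 2(W) — all W, so L
n=11: →9(W), 6(W), 3(W) — all W, so L
n=12: →10(L), so W
n=13: →11(L), so W
n=14: →12(W), 9(W), 6(W) — all W, so L
n=15: →10(L), so W
n=16: →14(L), so W
n=17: →15(W), 12(W), 9(W) — all W, so L
n=18: →10(L), so W
n=19: →17(L), so W
n=20: →18(W), 15(W), 12(W) — all W, so L
n=21: →19(W), 16(W), 13(W) — all W, so L
n=22: →20(L), so W
n=23: →21(L), so W
n=24: →22(W), 19(W), 16(W) — all W, so L
The starting position 24 is L: whatever Maya does, the opponent receives a W position.

Noah wins.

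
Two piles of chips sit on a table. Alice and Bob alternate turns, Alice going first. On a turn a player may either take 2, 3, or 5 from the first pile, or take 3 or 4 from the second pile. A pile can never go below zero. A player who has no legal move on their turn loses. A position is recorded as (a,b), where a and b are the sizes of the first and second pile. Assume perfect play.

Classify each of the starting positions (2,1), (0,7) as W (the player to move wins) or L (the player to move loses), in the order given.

(2,1): W, (0,7): L

Positions with no move are L. A position that does have a move is losing for the player to move precisely when every available move leads to a winning position for the opponent. Fill in the labels:
No move ever increases a pile, so every position that can arise here has a ≤ 2 and b ≤ 7; it is enough to label the cells with 0 ≤ a ≤ 2 and 0 ≤ b ≤ 7.
Every move lowers a or b (never raises either), so fill the grid row by row in increasing a, and left to right within a row: each cell's successors are then already labelled.
      b=0  b=1  b=2  b=3  b=4  b=5  b=6  b=7
a=0:    L    L    L    W    W    W    W    L
a=1:    L    L    L    W    W    W    W    L
a=2:    W    W    W    L    L    L    W    W
Cells with no legal move (terminal, hence L): (0,0), (0,1), (0,2), (1,0), (1,1), (1,2).
The remaining L cells, each justified by listing all of its moves:
(0,7): →(0,4)(W), (0,3)(W) — all W, so L
(1,7): →(1,4)(W), (1,3)(W) — all W, so L
(2,3): →(0,3)(W), (2,0)(W) — all W, so L
(2,4): →(0,4)(W), (2,1)(W), (2,0)(W) — all W, so L
(2,5): →(0,5)(W), (2,2)(W), (2,1)(W) — all W, so L
Every other cell has at least one move into one of the L cells above, so it is W.
(2,1): the move to (0,1) reaches an L cell, so W
(0,7): one of the L cells justified above, so L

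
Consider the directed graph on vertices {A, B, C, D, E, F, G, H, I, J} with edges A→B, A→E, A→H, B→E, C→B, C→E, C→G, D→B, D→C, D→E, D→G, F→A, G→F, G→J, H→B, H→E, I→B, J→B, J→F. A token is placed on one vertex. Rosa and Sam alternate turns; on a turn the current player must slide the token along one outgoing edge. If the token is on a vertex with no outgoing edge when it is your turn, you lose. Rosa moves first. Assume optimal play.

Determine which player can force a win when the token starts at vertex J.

Work bottom-up. With no move the player to move loses. Otherwise the position is W if at least one move leads to an L position for the opponent, and L if every move leads to a W.
Every edge goes from a vertex to one that appears earlier in the order E, B, H, A, F, J, I, G, C, D, so processing vertices in that order labels each vertex after all of its successors.
E: no outgoing edge → L
B: W (go to E, an L position)
H: W (go to E, an L position)
A: W (go to E, an L position)
F: L (sole option A(W) is W)
J: W (go to F, an L position)
I: L (sole option B(W) is W)
G: W (go to F, an L position)
C: W (go to E, an L position)
D: W (go to E, an L position)
From J Rosa can move to F, reaching an L position.

Rosa wins.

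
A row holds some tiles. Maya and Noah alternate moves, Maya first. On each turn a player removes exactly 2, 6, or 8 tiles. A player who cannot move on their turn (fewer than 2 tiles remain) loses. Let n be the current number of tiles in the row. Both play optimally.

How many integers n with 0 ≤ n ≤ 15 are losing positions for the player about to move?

Build the W/L table. Terminal = L. A non-terminal position is W if it has a move to some L; otherwise it is L.
n=0: no move → L
n=1: no move → L
n=2: →0(L), so W
n=3: →1(L), so W
n=4: →2(W) only, which is W, so L
n=5: →3(W) only, which is W, so L
n=6: →4(L), so W
n=7: →5(L), so W
n=8: →0(L), so W
n=9: →1(L), so W
n=10: →4(L), so W
n=11: →5(L), so W
n=12: →4(L), so W
n=13: →5(L), so W
n=14: →12(W), 8(W), 6(W) — all W, so L
n=15: →13(W), 9(W), 7(W) — all W, so L
L entries with 0 ≤ n ≤ 15: n = 0, 1, 4, 5, 14, 15; that makes 6.

6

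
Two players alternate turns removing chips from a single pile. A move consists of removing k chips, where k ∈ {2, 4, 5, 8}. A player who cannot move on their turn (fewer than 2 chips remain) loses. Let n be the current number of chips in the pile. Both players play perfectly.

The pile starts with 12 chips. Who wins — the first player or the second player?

Compute win/loss labels from the base case upward. A position with no move is L. Any other position is W if it can reach an L in one move, else L.
n=0: no move → L
n=1: no move → L
n=2: →0(L), so W
n=3: →1(L), so W
n=4: →0(L), so W
n=5: →1(L), so W
n=6: →1(L), so W
n=7: →5(W), 3(W), 2(W) — all W, so L
n=8: →0(L), so W
n=9: →7(L), so W
n=10: →8(W), 6(W), 5(W), 2(W) — all W, so L
n=11: →7(L), so W
n=12: →10(L), so W
The starting position 12 is W: the player to move should remove 2, leaving 10, handing over an L position.

The first player wins.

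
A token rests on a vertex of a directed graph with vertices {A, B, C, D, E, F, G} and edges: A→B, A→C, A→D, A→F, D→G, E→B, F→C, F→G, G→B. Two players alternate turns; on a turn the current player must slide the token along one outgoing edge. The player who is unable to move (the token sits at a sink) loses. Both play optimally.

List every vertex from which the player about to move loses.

Compute win/loss labels from the base case upward. A position with no move is L. Any other position is W if it can reach an L in one move, else L.
Every edge goes from a vertex to one that appears earlier in the order C, B, E, G, D, F, A, so processing vertices in that order labels each vertex after all of its successors.
C: no outgoing edge → L
B: no outgoing edge → L
E: reaches L-position B → W
G: reaches L-position B → W
D: only reaches G(W), which is W → L
F: reaches L-position C → W
A: reaches L-position D → W
The losing starting vertices are exactly the entries labelled L in this table (3 of them).

B, C, D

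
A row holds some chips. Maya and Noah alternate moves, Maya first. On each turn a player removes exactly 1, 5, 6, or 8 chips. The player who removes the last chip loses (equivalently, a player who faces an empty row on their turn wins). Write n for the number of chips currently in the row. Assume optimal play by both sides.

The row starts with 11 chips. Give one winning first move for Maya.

Remove 6, leaving 5.

Use the standard recursion: the mover wins at a terminal position; elsewhere, the mover wins exactly when some move hands the opponent an L position.
n=0: no move; the opponent has just taken the last chip and therefore loses → W
n=1: the only move is to 0(W), a W ⇒ L
n=2: can move to 1, which is L ⇒ W
n=3: the only move is to 2(W), a W ⇒ L
n=4: can move to 3, which is L ⇒ W
n=5: moves to 4(W), 0(W); every one is W ⇒ L
n=6: can move to 5, which is L ⇒ W
n=7: can move to 1, which is L ⇒ W
n=8: can move to 3, which is L ⇒ W
n=9: can move to 3, which is L ⇒ W
n=10: can move to 5, which is L ⇒ W
n=11: can move to 5, which is L ⇒ W
From 11, the L positions reachable in one move are: 5, 3. Any move reaching one of these is winning.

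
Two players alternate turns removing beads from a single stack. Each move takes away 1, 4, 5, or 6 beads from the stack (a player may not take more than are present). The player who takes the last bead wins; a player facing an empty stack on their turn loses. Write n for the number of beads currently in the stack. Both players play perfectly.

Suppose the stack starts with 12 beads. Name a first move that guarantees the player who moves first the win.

Remove 1, leaving 11.

Classify positions by backward induction: terminal positions (no move available) are L. From any other position, the mover wins iff some move reaches an L.
n=0: no move → L
n=1: reaches L-position 0 → W
n=2: only reaches 1(W), which is W → L
n=3: reaches L-position 2 → W
n=4: reaches L-position 0 → W
n=5: reaches L-position 0 → W
n=6: reaches L-position 2 → W
n=7: reaches L-position 2 → W
n=8: reaches L-position 2 → W
n=9: only reaches 8(W), 5(W), 4(W), 3(W), all W → L
n=10: reaches L-position 9 → W
n=11: only reaches 10(W), 7(W), 6(W), 5(W), all W → L
n=12: reaches L-position 11 → W
From 12, the L positions reachable in one move are: 11.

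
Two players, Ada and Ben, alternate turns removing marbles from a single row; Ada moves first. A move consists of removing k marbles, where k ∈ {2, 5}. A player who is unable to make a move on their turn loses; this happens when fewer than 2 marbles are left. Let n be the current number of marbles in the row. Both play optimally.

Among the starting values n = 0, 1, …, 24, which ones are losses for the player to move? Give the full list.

Compute win/loss labels from the base case upward. A position with no move is L. Any other position is W if it can reach an L in one move, else L.
n=0: no move → L
n=1: no move → L
n=2: →0(L), so W
n=3: →1(L), so W
n=4: →2(W) only, which is W, so L
n=5: →0(L), so W
n=6: →4(L), so W
n=7: →5(W), 2(W) — all W, so L
n=8: →6(W), 3(W) — all W, so L
n=9: →7(L), so W
n=10: →8(L), so W
n=11: →9(W), 6(W) — all W, so L
n=12: →7(L), so W
n=13: →11(L), so W
n=14: →12(W), 9(W) — all W, so L
n=15: →13(W), 10(W) — all W, so L
n=16: →14(L), so W
n=17: →15(L), so W
n=18: →16(W), 13(W) — all W, so L
n=19: →14(L), so W
n=20: →18(L), so W
n=21: →19(W), 16(W) — all W, so L
n=22: →20(W), 17(W) — all W, so L
n=23: →21(L), so W
n=24: →22(L), so W
Reading off the rows marked L gives the requested list; there are 11 such values of n.

0, 1, 4, 7, 8, 11, 14, 15, 18, 21, 22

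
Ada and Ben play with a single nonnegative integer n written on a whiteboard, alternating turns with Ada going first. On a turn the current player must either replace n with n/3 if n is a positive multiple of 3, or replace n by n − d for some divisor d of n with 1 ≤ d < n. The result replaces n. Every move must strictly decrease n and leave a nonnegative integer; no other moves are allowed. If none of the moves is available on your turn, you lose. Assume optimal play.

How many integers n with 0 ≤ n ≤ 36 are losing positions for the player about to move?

Positions with no move are L. A position that does have a move is losing for the player to move precisely when every available move leads to a winning position for the opponent. Fill in the labels:
n=0: no move → L
n=1: no move → L
n=2: can move to 1, which is L ⇒ W
n=3: can move to 1, which is L ⇒ W
n=4: moves to 2(W), 3(W); every one is W ⇒ L
n=5: can move to 4, which is L ⇒ W
n=6: can move to 4, which is L ⇒ W
n=7: the only move is to 6(W), a W ⇒ L
n=8: can move to 4, which is L ⇒ W
n=9: moves to 3(W), 6(W), 8(W); every one is W ⇒ L
n=10: can move to 9, which is L ⇒ W
n=11: the only move is to 10(W), a W ⇒ L
n=12: can move to 4, which is L ⇒ W
n=13: the only move is to 12(W), a W ⇒ L
n=14: can move to 7, which is L ⇒ W
n=15: moves to 5(W), 10(W), 12(W), 14(W); every one is W ⇒ L
n=16: can move to 15, which is L ⇒ W
n=17: the only move is to 16(W), a W ⇒ L
n=18: can move to 9, which is L ⇒ W
n=19: the only move is to 18(W), a W ⇒ L
n=20: can move to 15, which is L ⇒ W
n=21: can move to 7, which is L ⇒ W
n=22: can move to 11, which is L ⇒ W
n=23: the only move is to 22(W), a W ⇒ L
n=24: can move to 23, which is L ⇒ W
n=25: moves to 20(W), 24(W); every one is W ⇒ L
n=26: can move to 13, which is L ⇒ W
n=27: can move to 9, which is L ⇒ W
n=28: moves to 14(W), 21(W), 24(W), 26(W), 27(W); every one is W ⇒ L
n=29: can move to 28, which is L ⇒ W
n=30: can move to 15, which is L ⇒ W
n=31: the only move is to 30(W), a W ⇒ L
n=32: can move to 28, which is L ⇒ W
n=33: can move to 11, which is L ⇒ W
n=34: can move to 17, which is L ⇒ W
n=35: can move to 28, which is L ⇒ W
n=36: moves to 12(W), 18(W), 24(W), 27(W), 30(W), 32(W), 33(W), 34(W), 35(W); every one is W ⇒ L
L entries with 0 ≤ n ≤ 36: n = 0, 1, 4, 7, 9, 11, 13, 15, 17, 19, 23, 25, 28, 31, 36; that makes 15.

15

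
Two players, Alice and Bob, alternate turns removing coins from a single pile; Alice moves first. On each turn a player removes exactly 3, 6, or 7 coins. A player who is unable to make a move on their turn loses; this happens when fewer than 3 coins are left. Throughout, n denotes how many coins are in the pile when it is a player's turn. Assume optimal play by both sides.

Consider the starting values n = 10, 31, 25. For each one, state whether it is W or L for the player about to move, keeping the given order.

10: L, 31: L, 25: W

Positions with no move are L. A position that does have a move is losing for the player to move precisely when every available move leads to a winning position for the opponent. Fill in the labels:
n=0: no move → L
n=1: no move → L
n=2: no move → L
n=3: W (go to 0, an L position)
n=4: W (go to 1, an L position)
n=5: W (go to 2, an L position)
n=6: W (go to 0, an L position)
n=7: W (go to 1, an L position)
n=8: W (go to 2, an L position)
n=9: W (go to 2, an L position)
n=10: L (options 7(W), 4(W), 3(W) are all W)
n=11: L (options 8(W), 5(W), 4(W) are all W)
n=12: L (options 9(W), 6(W), 5(W) are all W)
n=13: W (go to 10, an L position)
n=14: W (go to 11, an L position)
n=15: W (go to 12, an L position)
n=16: W (go to 10, an L position)
n=17: W (go to 11, an L position)
n=18: W (go to 12, an L position)
n=19: W (go to 12, an L position)
n=20: L (options 17(W), 14(W), 13(W) are all W)
n=21: L (options 18(W), 15(W), 14(W) are all W)
n=22: L (options 19(W), 16(W), 15(W) are all W)
n=23: W (go to 20, an L position)
n=24: W (go to 21, an L position)
n=25: W (go to 22, an L position)
n=26: W (go to 20, an L position)
n=27: W (go to 21, an L position)
n=28: W (go to 22, an L position)
n=29: W (go to 22, an L position)
n=30: L (options 27(W), 24(W), 23(W) are all W)
n=31: L (options 28(W), 25(W), 24(W) are all W)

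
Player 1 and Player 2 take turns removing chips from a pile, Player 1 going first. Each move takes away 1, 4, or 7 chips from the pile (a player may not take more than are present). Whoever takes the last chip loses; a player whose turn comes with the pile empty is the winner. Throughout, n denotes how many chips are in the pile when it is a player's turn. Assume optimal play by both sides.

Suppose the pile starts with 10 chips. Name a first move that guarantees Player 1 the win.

Use the standard recursion: the mover wins at a terminal position; elsewhere, the mover wins exactly when some move hands the opponent an L position.
n=0: no move; the opponent has just taken the last chip and therefore loses → W
n=1: L (sole option 0(W) is W)
n=2: W (go to 1, an L position)
n=3: L (sole option 2(W) is W)
n=4: W (go to 3, an L position)
n=5: W (go to 1, an L position)
n=6: L (options 5(W), 2(W) are all W)
n=7: W (go to 6, an L position)
n=8: W (go to 1, an L position)
n=9: L (options 8(W), 5(W), 2(W) are all W)
n=10: W (go to 9, an L position)
From 10, the L positions reachable in one move are: 9, 6, 3. Any move reaching one of these is winning.

Remove 1, leaving 9.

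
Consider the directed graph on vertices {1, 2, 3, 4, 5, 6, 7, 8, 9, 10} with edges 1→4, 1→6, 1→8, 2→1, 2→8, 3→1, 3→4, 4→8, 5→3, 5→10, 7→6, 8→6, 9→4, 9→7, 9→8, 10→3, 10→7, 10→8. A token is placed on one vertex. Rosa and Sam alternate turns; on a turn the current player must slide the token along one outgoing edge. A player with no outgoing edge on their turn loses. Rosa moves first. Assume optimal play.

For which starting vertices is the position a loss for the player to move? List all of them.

Work bottom-up. With no move the player to move loses. Otherwise the position is W if at least one move leads to an L position for the opponent, and L if every move leads to a W.
Every edge goes from a vertex to one that appears earlier in the order 6, 8, 4, 1, 7, 3, 9, 2, 10, 5, so processing vertices in that order labels each vertex after all of its successors.
6: no outgoing edge → L
8: W (go to 6, an L position)
4: L (sole option 8(W) is W)
1: W (go to 4, an L position)
7: W (go to 6, an L position)
3: W (go to 4, an L position)
9: W (go to 4, an L position)
2: L (options 1(W), 8(W) are all W)
10: L (options 3(W), 7(W), 8(W) are all W)
5: W (go to 10, an L position)
Reading off the rows marked L gives the requested list; there are 4 such vertices.

2, 4, 6, 10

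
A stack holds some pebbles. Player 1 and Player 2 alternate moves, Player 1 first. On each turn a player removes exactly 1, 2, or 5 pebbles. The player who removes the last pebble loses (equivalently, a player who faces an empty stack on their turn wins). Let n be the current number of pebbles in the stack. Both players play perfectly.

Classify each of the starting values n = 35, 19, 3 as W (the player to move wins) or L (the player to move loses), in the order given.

35: W, 19: L, 3: W

Classify positions by backward induction: terminal positions (no move available) are W. From any other position, the mover wins iff some move reaches an L.
n=0: no move; the opponent has just taken the last pebble and therefore loses → W
n=1: L (sole option 0(W) is W)
n=2: W (go to 1, an L position)
n=3: W (go to 1, an L position)
n=4: L (options 3(W), 2(W) are all W)
n=5: W (go to 4, an L position)
n=6: W (go to 4, an L position)
n=7: L (options 6(W), 5(W), 2(W) are all W)
n=8: W (go to 7, an L position)
n=9: W (go to 7, an L position)
n=10: L (options 9(W), 8(W), 5(W) are all W)
n=11: W (go to 10, an L position)
n=12: W (go to 10, an L position)
n=13: L (options 12(W), 11(W), 8(W) are all W)
n=14: W (go to 13, an L position)
n=15: W (go to 13, an L position)
n=16: L (options 15(W), 14(W), 11(W) are all W)
n=17: W (go to 16, an L position)
n=18: W (go to 16, an L position)
n=19: L (options 18(W), 17(W), 14(W) are all W)
n=20: W (go to 19, an L position)
n=21: W (go to 19, an L position)
n=22: L (options 21(W), 20(W), 17(W) are all W)
n=23: W (go to 22, an L position)
n=24: W (go to 22, an L position)
n=25: L (options 24(W), 23(W), 20(W) are all W)
n=26: W (go to 25, an L position)
n=27: W (go to 25, an L position)
n=28: L (options 27(W), 26(W), 23(W) are all W)
n=29: W (go to 28, an L position)
n=30: W (go to 28, an L position)
n=31: L (options 30(W), 29(W), 26(W) are all W)
n=32: W (go to 31, an L position)
n=33: W (go to 31, an L position)
n=34: L (options 33(W), 32(W), 29(W) are all W)
n=35: W (go to 34, an L position)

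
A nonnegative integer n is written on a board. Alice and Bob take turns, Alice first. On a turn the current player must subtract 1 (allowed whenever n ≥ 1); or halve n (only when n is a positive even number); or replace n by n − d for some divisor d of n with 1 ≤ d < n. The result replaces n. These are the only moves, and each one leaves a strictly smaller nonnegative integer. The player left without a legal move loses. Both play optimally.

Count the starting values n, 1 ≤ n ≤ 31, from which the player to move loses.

Label each position W (a win for the player to move) or L (a loss). A position with no legal move is L; any other position is W exactly when some move reaches an L, and L when every move reaches a W.
n=0: no move → L
n=1: reaches L-position 0 → W
n=2: only reaches 1(W), which is W → L
n=3: reaches L-position 2 → W
n=4: reaches L-position 2 → W
n=5: only reaches 4(W), which is W → L
n=6: reaches L-position 5 → W
n=7: only reaches 6(W), which is W → L
n=8: reaches L-position 7 → W
n=9: only reaches 6(W), 8(W), all W → L
n=10: reaches L-position 5 → W
n=11: only reaches 10(W), which is W → L
n=12: reaches L-position 9 → W
n=13: only reaches 12(W), which is W → L
n=14: reaches L-position 7 → W
n=15: only reaches 10(W), 12(W), 14(W), all W → L
n=16: reaches L-position 15 → W
n=17: only reaches 16(W), which is W → L
n=18: reaches L-position 9 → W
n=19: only reaches 18(W), which is W → L
n=20: reaches L-position 15 → W
n=21: only reaches 14(W), 18(W), 20(W), all W → L
n=22: reaches L-position 11 → W
n=23: only reaches 22(W), which is W → L
n=24: reaches L-position 21 → W
n=25: only reaches 20(W), 24(W), all W → L
n=26: reaches L-position 13 → W
n=27: only reaches 18(W), 24(W), 26(W), all W → L
n=28: reaches L-position 21 → W
n=29: only reaches 28(W), which is W → L
n=30: reaches L-position 15 → W
n=31: only reaches 30(W), which is W → L
L entries with 1 ≤ n ≤ 31 (n=0 is outside the asked range and is not counted): n = 2, 5, 7, 9, 11, 13, 15, 17, 19, 21, 23, 25, 27, 29, 31; that makes 15.

15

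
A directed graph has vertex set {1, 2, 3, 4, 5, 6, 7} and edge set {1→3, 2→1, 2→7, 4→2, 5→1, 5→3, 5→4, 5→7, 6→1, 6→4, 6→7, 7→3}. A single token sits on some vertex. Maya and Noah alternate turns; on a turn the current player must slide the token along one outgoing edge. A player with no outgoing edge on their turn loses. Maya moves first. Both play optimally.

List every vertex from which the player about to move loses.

2, 3, 6

Positions with no move are L. A position that does have a move is losing for the player to move precisely when every available move leads to a winning position for the opponent. Fill in the labels:
Every edge goes from a vertex to one that appears earlier in the order 3, 7, 1, 2, 4, 5, 6, so processing vertices in that order labels each vertex after all of its successors.
3: no outgoing edge → L
7: reaches L-position 3 → W
1: reaches L-position 3 → W
2: only reaches 1(W), 7(W), all W → L
4: reaches L-position 2 → W
5: reaches L-position 3 → W
6: only reaches 4(W), 1(W), 7(W), all W → L
Reading off the rows marked L gives the requested list; there are 3 such vertices.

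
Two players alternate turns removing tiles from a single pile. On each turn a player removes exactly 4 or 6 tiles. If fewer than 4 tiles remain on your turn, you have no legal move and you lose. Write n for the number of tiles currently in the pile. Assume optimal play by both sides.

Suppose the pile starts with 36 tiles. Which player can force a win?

The first player wins.

Compute win/loss labels from the base case upward. A position with no move is L. Any other position is W if it can reach an L in one move, else L.
n=0: no move → L
n=1: no move → L
n=2: no move → L
n=3: no move → L
n=4: reaches L-position 0 → W
n=5: reaches L-position 1 → W
n=6: reaches L-position 2 → W
n=7: reaches L-position 3 → W
n=8: reaches L-position 2 → W
n=9: reaches L-position 3 → W
n=10: only reaches 6(W), 4(W), all W → L
n=11: only reaches 7(W), 5(W), all W → L
n=12: only reaches 8(W), 6(W), all W → L
n=13: only reaches 9(W), 7(W), all W → L
n=14: reaches L-position 10 → W
n=15: reaches L-position 11 → W
n=16: reaches L-position 12 → W
n=17: reaches L-position 13 → W
n=18: reaches L-position 12 → W
n=19: reaches L-position 13 → W
n=20: only reaches 16(W), 14(W), all W → L
n=21: only reaches 17(W), 15(W), all W → L
n=22: only reaches 18(W), 16(W), all W → L
n=23: only reaches 19(W), 17(W), all W → L
n=24: reaches L-position 20 → W
n=25: reaches L-position 21 → W
n=26: reaches L-position 22 → W
n=27: reaches L-position 23 → W
n=28: reaches L-position 22 → W
n=29: reaches L-position 23 → W
n=30: only reaches 26(W), 24(W), all W → L
n=31: only reaches 27(W), 25(W), all W → L
n=32: only reaches 28(W), 26(W), all W → L
n=33: only reaches 29(W), 27(W), all W → L
n=34: reaches L-position 30 → W
n=35: reaches L-position 31 → W
n=36: reaches L-position 32 → W
The starting position 36 is W: the player to move should remove 4, leaving 32, handing over an L position.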